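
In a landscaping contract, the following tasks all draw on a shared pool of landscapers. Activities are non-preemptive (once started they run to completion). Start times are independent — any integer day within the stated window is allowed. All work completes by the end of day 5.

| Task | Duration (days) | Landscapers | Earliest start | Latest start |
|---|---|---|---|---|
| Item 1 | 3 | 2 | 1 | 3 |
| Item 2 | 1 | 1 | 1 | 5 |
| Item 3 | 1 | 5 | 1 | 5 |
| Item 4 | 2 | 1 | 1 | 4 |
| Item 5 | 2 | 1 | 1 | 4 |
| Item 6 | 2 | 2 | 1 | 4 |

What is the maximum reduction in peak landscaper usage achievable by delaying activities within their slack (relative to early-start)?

Early-start peak: d1:12  d2:6  d3:2  d4:0  d5:0 ⇒ 12.
Leveled (Item 1@1, Item 2@1, Item 3@5, Item 4@1, Item 5@1, Item 6@3): d1:5  d2:4  d3:4  d4:2  d5:5 ⇒ 5.
Reduction 12 − 5 = 7.

7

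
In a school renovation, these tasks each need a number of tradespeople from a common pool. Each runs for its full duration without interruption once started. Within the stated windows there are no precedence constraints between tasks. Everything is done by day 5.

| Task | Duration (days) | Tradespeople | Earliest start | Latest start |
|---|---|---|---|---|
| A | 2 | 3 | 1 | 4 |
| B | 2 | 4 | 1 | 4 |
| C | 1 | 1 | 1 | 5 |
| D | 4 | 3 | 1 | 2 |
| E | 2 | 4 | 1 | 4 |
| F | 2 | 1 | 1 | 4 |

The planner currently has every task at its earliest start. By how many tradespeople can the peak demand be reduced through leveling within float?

6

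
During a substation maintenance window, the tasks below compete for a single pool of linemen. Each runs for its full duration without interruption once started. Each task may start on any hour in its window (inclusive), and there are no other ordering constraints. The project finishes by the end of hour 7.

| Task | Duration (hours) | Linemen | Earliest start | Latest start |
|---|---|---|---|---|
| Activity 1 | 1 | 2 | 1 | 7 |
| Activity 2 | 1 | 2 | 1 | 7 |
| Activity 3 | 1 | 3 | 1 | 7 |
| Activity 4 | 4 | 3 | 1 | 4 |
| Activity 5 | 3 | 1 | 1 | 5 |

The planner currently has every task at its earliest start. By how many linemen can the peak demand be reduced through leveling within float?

Early-start peak: h1:11  h2:4  h3:4  h4:3  h5:0  h6:0  h7:0 ⇒ 11.
Leveled (Activity 1@1, Activity 2@1, Activity 3@2, Activity 4@3, Activity 5@2): h1:4  h2:4  h3:4  h4:4  h5:3  h6:3  h7:0 ⇒ 4.
Reduction 11 − 4 = 7.

7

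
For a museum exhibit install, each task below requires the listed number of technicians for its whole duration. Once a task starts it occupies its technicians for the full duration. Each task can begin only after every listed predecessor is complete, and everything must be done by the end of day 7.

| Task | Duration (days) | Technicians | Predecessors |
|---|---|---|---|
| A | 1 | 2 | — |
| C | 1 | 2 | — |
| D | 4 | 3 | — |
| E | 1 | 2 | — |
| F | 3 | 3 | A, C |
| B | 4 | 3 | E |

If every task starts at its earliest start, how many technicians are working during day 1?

9

At early start, day 1 has: A, C, D, E.
Demand: 2 + 2 + 3 + 2 = 9.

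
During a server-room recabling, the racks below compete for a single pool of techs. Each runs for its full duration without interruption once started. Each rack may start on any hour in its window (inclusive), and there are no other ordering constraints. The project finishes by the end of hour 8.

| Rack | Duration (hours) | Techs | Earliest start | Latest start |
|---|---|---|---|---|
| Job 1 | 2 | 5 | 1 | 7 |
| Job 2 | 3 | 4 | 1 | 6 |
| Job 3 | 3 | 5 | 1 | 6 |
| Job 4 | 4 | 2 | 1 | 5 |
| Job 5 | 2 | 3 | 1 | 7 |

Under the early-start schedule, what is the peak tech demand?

19

Early-start schedule: Job 1@1, Job 2@1, Job 3@1, Job 4@1, Job 5@1.
Load per hour: hour 1: 19, hour 2: 19, hour 3: 11, hour 4: 2, hour 5: 0, hour 6: 0, hour 7: 0, hour 8: 0.
Peak is 19.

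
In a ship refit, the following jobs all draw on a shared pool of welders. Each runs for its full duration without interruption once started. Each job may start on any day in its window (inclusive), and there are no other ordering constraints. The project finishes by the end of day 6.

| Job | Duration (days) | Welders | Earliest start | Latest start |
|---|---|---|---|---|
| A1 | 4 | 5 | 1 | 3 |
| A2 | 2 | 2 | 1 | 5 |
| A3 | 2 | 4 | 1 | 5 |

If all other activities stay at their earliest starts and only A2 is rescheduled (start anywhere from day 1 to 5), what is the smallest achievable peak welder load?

9

A2@1: d1:11  d2:11  d3:5  d4:5  d5:0  d6:0 → peak 11
A2@2: d1:9  d2:11  d3:7  d4:5  d5:0  d6:0 → peak 11
A2@3: d1:9  d2:9  d3:7  d4:7  d5:0  d6:0 → peak 9
A2@4: d1:9  d2:9  d3:5  d4:7  d5:2  d6:0 → peak 9
A2@5: d1:9  d2:9  d3:5  d4:5  d5:2  d6:2 → peak 9
Best is A2@3, peak 9.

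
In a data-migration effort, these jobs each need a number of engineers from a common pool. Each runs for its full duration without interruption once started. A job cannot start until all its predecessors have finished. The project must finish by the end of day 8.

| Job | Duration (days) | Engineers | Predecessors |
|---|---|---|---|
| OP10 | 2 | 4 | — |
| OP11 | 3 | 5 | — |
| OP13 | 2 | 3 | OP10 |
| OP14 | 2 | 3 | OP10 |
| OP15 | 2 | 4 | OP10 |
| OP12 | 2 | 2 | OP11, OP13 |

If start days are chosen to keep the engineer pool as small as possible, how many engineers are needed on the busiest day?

Early-start (OP10@1, OP11@1, OP13@3, OP14@3, OP15@3, OP12@5) gives peak 15: d1:9  d2:9  d3:15  d4:10  d5:2  d6:2  d7:0  d8:0.
Shift OP11→3, OP14→5, OP15→6, OP12→7.
Schedule OP10@1, OP11@3, OP13@3, OP14@5, OP15@6, OP12@7: d1:4  d2:4  d3:8  d4:8  d5:8  d6:7  d7:6  d8:2 — peak 8.

8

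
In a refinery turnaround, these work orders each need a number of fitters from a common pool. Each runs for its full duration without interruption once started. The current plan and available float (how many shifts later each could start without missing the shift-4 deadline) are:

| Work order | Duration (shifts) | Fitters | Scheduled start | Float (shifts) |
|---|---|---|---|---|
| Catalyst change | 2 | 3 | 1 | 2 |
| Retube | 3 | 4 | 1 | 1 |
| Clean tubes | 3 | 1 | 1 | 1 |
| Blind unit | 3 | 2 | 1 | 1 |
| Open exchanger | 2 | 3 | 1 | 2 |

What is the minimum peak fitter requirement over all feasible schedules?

10

Early-start (Catalyst change@1, Retube@1, Clean tubes@1, Blind unit@1, Open exchanger@1) gives peak 13: s1:13  s2:13  s3:7  s4:0.
Shift Open exchanger→3.
Schedule Catalyst change@1, Retube@1, Clean tubes@1, Blind unit@1, Open exchanger@3: s1:10  s2:10  s3:10  s4:3 — peak 10.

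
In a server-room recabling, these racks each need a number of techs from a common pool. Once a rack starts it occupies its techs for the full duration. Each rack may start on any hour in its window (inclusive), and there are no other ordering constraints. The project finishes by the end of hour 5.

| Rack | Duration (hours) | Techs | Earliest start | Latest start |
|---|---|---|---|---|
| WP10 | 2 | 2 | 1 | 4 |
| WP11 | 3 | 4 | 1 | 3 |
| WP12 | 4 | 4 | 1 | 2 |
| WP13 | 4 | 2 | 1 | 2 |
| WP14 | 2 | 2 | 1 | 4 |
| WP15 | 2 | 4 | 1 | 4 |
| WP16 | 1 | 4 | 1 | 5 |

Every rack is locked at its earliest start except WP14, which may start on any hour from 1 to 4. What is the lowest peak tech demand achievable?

20

WP14@1: h1:22  h2:18  h3:10  h4:6  h5:0 → peak 22
WP14@2: h1:20  h2:18  h3:12  h4:6  h5:0 → peak 20
WP14@3: h1:20  h2:16  h3:12  h4:8  h5:0 → peak 20
WP14@4: h1:20  h2:16  h3:10  h4:8  h5:2 → peak 20
Best is WP14@2, peak 20.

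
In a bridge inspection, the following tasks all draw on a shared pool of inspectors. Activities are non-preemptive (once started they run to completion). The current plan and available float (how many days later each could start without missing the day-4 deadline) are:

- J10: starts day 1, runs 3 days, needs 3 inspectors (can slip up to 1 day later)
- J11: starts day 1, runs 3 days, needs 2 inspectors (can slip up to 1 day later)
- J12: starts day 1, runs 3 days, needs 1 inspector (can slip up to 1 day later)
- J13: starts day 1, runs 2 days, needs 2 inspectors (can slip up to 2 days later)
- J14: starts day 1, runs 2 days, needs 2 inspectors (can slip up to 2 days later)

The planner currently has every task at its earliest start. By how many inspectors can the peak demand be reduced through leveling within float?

2

Early-start peak: d1:10  d2:10  d3:6  d4:0 ⇒ 10.
Leveled (J10@1, J11@1, J12@1, J13@1, J14@3): d1:8  d2:8  d3:8  d4:2 ⇒ 8.
Reduction 10 − 8 = 2.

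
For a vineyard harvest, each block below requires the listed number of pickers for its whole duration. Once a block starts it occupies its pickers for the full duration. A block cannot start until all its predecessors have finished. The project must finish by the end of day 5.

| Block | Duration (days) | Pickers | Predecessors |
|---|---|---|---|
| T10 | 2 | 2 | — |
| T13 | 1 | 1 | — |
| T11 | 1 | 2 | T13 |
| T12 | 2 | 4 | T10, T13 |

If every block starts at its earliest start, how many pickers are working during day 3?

4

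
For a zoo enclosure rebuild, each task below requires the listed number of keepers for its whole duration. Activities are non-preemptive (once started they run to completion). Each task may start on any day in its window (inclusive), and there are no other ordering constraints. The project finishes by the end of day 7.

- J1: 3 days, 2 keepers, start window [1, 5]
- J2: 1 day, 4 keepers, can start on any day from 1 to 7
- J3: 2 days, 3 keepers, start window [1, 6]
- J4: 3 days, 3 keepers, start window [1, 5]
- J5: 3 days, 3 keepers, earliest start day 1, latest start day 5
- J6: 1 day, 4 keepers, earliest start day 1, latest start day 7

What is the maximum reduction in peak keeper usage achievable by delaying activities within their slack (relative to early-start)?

Early-start peak: d1:19  d2:11  d3:8  d4:0  d5:0  d6:0  d7:0 ⇒ 19.
Leveled (J1@1, J2@1, J3@2, J4@4, J5@4, J6@7): d1:6  d2:5  d3:5  d4:6  d5:6  d6:6  d7:4 ⇒ 6.
Reduction 19 − 6 = 13.

13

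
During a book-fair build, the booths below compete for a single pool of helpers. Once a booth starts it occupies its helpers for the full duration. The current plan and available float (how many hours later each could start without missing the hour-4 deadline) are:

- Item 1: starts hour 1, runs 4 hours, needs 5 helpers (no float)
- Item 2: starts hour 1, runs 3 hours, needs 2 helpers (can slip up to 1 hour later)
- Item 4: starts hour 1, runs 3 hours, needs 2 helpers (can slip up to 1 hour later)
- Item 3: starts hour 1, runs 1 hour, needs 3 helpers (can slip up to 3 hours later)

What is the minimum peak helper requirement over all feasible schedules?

Early-start (Item 1@1, Item 2@1, Item 4@1, Item 3@1) gives peak 12: h1:12  h2:9  h3:9  h4:5.
Shift Item 3→4.
Schedule Item 1@1, Item 2@1, Item 4@1, Item 3@4: h1:9  h2:9  h3:9  h4:8 — peak 9.
Total helper-hours = 35 over 4 hours ⇒ peak ≥ ⌈35/4⌉ = 9, so 9 is optimal.

9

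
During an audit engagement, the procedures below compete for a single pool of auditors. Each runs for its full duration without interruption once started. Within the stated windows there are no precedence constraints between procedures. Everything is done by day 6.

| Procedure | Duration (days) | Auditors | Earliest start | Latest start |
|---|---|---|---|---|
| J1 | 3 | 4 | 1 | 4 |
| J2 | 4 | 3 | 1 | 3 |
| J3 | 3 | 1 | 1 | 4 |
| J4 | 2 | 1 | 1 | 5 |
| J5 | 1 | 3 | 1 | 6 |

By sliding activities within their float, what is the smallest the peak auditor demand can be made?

Early-start (J1@1, J2@1, J3@1, J4@1, J5@1) gives peak 12: d1:12  d2:9  d3:8  d4:3  d5:0  d6:0.
Shift J3→4, J4→4, J5→5.
Schedule J1@1, J2@1, J3@4, J4@4, J5@5: d1:7  d2:7  d3:7  d4:5  d5:5  d6:1 — peak 7.

7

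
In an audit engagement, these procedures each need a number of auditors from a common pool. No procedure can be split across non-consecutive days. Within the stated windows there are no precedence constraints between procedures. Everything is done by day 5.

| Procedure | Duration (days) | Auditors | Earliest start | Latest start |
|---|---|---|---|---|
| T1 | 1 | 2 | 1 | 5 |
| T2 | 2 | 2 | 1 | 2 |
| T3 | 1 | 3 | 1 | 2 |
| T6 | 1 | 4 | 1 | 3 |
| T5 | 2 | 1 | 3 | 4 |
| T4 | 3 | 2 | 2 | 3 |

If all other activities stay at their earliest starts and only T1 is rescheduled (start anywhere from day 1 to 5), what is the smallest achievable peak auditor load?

9

T1@1: d1:11  d2:4  d3:3  d4:3  d5:0 → peak 11
T1@2: d1:9  d2:6  d3:3  d4:3  d5:0 → peak 9
T1@3: d1:9  d2:4  d3:5  d4:3  d5:0 → peak 9
T1@4: d1:9  d2:4  d3:3  d4:5  d5:0 → peak 9
T1@5: d1:9  d2:4  d3:3  d4:3  d5:2 → peak 9
Best is T1@2, peak 9.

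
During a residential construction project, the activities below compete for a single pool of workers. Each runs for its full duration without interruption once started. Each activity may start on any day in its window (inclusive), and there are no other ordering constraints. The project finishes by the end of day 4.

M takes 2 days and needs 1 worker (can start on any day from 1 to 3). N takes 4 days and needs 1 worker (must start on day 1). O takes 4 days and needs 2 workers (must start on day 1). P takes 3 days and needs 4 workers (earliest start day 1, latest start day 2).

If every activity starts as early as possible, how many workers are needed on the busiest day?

8

Early-start schedule: M@1, N@1, O@1, P@1.
Load per day: day 1: 8, day 2: 8, day 3: 7, day 4: 3.
Peak is 8.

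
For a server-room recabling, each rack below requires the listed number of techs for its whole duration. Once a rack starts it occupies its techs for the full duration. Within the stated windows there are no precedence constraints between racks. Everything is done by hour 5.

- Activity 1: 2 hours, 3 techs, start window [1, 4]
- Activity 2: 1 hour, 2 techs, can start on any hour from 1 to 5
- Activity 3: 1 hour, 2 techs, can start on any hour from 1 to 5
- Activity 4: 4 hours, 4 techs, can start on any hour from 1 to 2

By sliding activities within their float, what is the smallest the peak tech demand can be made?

7

Early-start (Activity 1@1, Activity 2@1, Activity 3@1, Activity 4@1) gives peak 11: h1:11  h2:7  h3:4  h4:4  h5:0.
Shift Activity 4→2.
Schedule Activity 1@1, Activity 2@1, Activity 3@1, Activity 4@2: h1:7  h2:7  h3:4  h4:4  h5:4 — peak 7.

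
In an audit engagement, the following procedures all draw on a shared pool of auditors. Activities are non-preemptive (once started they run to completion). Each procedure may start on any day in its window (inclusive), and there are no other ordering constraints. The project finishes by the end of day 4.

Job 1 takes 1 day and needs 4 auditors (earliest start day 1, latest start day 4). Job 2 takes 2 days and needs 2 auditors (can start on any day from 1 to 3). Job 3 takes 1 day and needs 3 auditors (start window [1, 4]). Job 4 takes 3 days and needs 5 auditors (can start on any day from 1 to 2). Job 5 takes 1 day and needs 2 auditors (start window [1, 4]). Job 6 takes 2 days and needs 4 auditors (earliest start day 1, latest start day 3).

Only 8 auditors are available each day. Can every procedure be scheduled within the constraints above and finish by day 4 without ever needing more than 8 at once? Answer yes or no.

no

Total auditor-days = 36; over 4 days the average is 36/4 > 8, so some day must exceed 8.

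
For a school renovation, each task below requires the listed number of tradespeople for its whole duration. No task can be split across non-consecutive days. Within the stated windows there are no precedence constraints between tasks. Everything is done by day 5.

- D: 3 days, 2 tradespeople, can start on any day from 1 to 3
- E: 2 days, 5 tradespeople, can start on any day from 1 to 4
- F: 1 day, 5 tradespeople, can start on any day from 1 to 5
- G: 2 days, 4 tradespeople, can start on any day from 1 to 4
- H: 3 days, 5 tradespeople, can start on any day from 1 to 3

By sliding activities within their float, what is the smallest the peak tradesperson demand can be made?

11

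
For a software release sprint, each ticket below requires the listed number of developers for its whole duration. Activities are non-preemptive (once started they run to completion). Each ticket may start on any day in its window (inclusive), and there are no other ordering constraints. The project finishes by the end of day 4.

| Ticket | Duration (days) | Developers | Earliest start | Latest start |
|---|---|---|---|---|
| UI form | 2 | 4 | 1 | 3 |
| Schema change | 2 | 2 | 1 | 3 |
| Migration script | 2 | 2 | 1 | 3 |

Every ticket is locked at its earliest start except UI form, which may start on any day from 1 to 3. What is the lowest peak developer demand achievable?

4

UI form@1: d1:8  d2:8  d3:0  d4:0 → peak 8
UI form@2: d1:4  d2:8  d3:4  d4:0 → peak 8
UI form@3: d1:4  d2:4  d3:4  d4:4 → peak 4
Best is UI form@3, peak 4.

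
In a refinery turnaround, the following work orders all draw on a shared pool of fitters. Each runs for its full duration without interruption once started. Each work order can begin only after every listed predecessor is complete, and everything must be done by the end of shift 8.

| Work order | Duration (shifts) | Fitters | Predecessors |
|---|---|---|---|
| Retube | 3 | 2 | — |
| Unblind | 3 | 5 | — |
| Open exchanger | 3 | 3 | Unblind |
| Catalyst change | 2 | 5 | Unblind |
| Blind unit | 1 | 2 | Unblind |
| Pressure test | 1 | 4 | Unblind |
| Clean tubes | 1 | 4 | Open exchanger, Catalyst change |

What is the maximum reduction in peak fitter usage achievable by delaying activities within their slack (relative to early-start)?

Early-start peak: s1:7  s2:7  s3:7  s4:14  s5:8  s6:3  s7:4  s8:0 ⇒ 14.
Leveled (Retube@1, Unblind@1, Open exchanger@4, Catalyst change@4, Blind unit@6, Pressure test@7, Clean tubes@7): s1:7  s2:7  s3:7  s4:8  s5:8  s6:5  s7:8  s8:0 ⇒ 8.
Reduction 14 − 8 = 6.

6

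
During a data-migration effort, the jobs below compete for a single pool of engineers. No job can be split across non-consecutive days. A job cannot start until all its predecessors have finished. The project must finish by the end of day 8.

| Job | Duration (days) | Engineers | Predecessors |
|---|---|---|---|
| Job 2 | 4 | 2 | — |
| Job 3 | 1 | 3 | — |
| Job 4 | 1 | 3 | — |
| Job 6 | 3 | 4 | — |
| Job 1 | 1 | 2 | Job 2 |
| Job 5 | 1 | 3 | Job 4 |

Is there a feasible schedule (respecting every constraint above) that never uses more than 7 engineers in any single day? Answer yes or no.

yes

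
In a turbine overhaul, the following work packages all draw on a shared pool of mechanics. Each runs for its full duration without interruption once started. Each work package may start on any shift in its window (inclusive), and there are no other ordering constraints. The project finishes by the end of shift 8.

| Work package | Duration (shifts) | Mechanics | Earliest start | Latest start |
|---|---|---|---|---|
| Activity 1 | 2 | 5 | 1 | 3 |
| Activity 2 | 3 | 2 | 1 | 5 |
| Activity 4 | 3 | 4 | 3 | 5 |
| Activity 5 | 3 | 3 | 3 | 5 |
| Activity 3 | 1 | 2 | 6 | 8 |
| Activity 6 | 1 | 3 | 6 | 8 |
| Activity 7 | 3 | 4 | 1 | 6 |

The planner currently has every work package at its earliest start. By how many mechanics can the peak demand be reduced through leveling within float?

6

Early-start peak: s1:11  s2:11  s3:13  s4:7  s5:7  s6:5  s7:0  s8:0 ⇒ 13.
Leveled (Activity 1@1, Activity 2@1, Activity 4@3, Activity 5@4, Activity 3@7, Activity 6@8, Activity 7@6): s1:7  s2:7  s3:6  s4:7  s5:7  s6:7  s7:6  s8:7 ⇒ 7.
Reduction 13 − 7 = 6.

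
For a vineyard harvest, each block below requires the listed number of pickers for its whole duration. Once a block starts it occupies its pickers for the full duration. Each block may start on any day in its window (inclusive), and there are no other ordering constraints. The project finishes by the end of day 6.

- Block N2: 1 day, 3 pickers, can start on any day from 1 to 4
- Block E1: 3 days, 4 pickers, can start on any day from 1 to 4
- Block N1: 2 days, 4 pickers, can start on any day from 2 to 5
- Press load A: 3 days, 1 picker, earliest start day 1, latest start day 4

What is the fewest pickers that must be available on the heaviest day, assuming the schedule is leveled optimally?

Early-start (Block N2@1, Block E1@1, Block N1@2, Press load A@1) gives peak 9: d1:8  d2:9  d3:9  d4:0  d5:0  d6:0.
Shift Block E1→2, Block N1→5.
Schedule Block N2@1, Block E1@2, Block N1@5, Press load A@1: d1:4  d2:5  d3:5  d4:4  d5:4  d6:4 — peak 5.
Total picker-days = 26 over 6 days ⇒ peak ≥ ⌈26/6⌉ = 5, so 5 is optimal.

5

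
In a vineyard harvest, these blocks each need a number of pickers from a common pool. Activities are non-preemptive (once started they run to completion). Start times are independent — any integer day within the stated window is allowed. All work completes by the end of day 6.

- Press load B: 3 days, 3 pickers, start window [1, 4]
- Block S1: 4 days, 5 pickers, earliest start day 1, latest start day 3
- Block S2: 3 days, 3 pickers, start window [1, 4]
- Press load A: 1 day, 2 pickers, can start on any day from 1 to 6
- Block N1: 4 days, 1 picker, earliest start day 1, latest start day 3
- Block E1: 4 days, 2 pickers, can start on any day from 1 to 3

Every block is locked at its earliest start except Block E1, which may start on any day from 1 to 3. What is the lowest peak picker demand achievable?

Block E1@1: d1:16  d2:14  d3:14  d4:8  d5:0  d6:0 → peak 16
Block E1@2: d1:14  d2:14  d3:14  d4:8  d5:2  d6:0 → peak 14
Block E1@3: d1:14  d2:12  d3:14  d4:8  d5:2  d6:2 → peak 14
Best is Block E1@2, peak 14.

14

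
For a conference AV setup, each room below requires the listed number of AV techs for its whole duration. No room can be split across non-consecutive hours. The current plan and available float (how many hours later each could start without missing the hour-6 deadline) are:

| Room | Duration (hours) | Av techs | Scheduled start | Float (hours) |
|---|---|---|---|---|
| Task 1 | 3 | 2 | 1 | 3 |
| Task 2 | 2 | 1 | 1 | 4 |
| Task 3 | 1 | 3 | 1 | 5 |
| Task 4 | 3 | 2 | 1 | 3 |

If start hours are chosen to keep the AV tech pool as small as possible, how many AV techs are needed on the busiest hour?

Early-start (Task 1@1, Task 2@1, Task 3@1, Task 4@1) gives peak 8: h1:8  h2:5  h3:4  h4:0  h5:0  h6:0.
Shift Task 3→6, Task 4→3.
Schedule Task 1@1, Task 2@1, Task 3@6, Task 4@3: h1:3  h2:3  h3:4  h4:2  h5:2  h6:3 — peak 4.

4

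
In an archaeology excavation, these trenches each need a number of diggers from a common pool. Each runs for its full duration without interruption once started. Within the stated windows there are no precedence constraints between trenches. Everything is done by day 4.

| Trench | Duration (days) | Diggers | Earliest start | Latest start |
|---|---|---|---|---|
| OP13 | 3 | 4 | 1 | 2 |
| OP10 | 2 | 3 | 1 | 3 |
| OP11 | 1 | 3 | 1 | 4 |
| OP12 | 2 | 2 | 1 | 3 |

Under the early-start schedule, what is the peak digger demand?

Early-start schedule: OP13@1, OP10@1, OP11@1, OP12@1.
Load per day: day 1: 12, day 2: 9, day 3: 4, day 4: 0.
Peak is 12.

12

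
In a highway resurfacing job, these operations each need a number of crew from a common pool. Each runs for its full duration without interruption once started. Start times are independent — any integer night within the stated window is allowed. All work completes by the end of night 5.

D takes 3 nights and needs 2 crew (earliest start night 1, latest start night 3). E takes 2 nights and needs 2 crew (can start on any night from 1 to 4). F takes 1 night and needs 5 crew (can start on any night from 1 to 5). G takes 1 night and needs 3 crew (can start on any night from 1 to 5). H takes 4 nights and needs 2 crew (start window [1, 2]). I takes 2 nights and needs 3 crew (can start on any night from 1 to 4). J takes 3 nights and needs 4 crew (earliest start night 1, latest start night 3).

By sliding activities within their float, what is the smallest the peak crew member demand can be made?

9

Early-start (D@1, E@1, F@1, G@1, H@1, I@1, J@1) gives peak 21: n1:21  n2:13  n3:8  n4:2  n5:0.
Shift G→2, H→2, I→4, J→3.
Schedule D@1, E@1, F@1, G@2, H@2, I@4, J@3: n1:9  n2:9  n3:8  n4:9  n5:9 — peak 9.
Total crew member-nights = 44 over 5 nights ⇒ peak ≥ ⌈44/5⌉ = 9, so 9 is optimal.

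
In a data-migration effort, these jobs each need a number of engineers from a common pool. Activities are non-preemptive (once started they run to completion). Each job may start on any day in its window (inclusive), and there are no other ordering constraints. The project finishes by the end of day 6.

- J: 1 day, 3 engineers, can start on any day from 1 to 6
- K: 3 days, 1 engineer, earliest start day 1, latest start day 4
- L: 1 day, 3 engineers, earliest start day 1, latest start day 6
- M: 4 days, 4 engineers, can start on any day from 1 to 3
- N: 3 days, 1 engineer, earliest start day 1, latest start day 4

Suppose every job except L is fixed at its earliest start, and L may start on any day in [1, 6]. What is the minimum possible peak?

L@1: d1:12  d2:6  d3:6  d4:4  d5:0  d6:0 → peak 12
L@2: d1:9  d2:9  d3:6  d4:4  d5:0  d6:0 → peak 9
L@3: d1:9  d2:6  d3:9  d4:4  d5:0  d6:0 → peak 9
L@4: d1:9  d2:6  d3:6  d4:7  d5:0  d6:0 → peak 9
L@5: d1:9  d2:6  d3:6  d4:4  d5:3  d6:0 → peak 9
L@6: d1:9  d2:6  d3:6  d4:4  d5:0  d6:3 → peak 9
Best is L@2, peak 9.

9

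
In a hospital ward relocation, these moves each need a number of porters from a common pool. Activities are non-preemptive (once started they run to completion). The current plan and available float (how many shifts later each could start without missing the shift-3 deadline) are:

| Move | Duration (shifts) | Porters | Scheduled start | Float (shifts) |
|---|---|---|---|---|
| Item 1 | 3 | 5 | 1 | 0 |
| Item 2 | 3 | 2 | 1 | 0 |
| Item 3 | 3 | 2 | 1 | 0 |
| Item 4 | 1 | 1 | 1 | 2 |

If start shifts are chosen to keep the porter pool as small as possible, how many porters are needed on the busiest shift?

Schedule Item 1@1, Item 2@1, Item 3@1, Item 4@1: s1:10  s2:9  s3:9 — peak 10.
Total porter-shifts = 28 over 3 shifts ⇒ peak ≥ ⌈28/3⌉ = 10, so 10 is optimal.

10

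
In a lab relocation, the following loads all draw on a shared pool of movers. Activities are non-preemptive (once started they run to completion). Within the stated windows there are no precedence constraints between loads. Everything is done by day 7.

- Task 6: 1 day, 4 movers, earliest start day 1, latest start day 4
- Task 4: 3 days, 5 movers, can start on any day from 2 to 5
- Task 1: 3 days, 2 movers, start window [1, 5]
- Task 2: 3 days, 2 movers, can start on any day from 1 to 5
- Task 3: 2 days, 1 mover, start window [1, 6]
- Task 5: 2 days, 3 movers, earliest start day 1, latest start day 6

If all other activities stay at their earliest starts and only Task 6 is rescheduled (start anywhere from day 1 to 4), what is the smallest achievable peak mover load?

13

Task 6@1: d1:12  d2:13  d3:9  d4:5  d5:0  d6:0  d7:0 → peak 13
Task 6@2: d1:8  d2:17  d3:9  d4:5  d5:0  d6:0  d7:0 → peak 17
Task 6@3: d1:8  d2:13  d3:13  d4:5  d5:0  d6:0  d7:0 → peak 13
Task 6@4: d1:8  d2:13  d3:9  d4:9  d5:0  d6:0  d7:0 → peak 13
Best is Task 6@1, peak 13.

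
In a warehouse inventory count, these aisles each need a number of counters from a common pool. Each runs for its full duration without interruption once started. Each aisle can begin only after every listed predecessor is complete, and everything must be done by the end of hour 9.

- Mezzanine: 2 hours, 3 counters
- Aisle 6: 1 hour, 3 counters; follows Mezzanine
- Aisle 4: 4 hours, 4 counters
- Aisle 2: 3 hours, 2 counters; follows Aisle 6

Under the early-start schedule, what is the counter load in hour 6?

2

At early start, hour 6 has: Aisle 2.
Demand: 2 = 2.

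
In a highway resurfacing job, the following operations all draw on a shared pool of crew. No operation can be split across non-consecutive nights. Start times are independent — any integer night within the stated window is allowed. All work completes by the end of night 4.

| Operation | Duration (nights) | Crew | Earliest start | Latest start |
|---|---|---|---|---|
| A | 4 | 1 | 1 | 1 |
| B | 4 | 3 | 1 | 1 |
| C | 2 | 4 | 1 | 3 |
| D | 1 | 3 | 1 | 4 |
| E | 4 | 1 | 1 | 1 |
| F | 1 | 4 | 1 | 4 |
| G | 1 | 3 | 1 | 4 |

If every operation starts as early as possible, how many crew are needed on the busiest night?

19

Early-start schedule: A@1, B@1, C@1, D@1, E@1, F@1, G@1.
Load per night: night 1: 19, night 2: 9, night 3: 5, night 4: 5.
Peak is 19.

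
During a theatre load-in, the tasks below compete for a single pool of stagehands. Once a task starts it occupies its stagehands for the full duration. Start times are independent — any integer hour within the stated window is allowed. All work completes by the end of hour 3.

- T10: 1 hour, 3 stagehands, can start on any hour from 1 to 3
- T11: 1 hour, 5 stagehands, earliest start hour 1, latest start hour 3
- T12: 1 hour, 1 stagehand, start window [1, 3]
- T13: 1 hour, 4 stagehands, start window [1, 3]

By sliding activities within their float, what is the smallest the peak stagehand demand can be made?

Early-start (T10@1, T11@1, T12@1, T13@1) gives peak 13: h1:13  h2:0  h3:0.
Shift T11→2, T13→3.
Schedule T10@1, T11@2, T12@1, T13@3: h1:4  h2:5  h3:4 — peak 5.
Total stagehand-hours = 13 over 3 hours ⇒ peak ≥ ⌈13/3⌉ = 5, so 5 is optimal.

5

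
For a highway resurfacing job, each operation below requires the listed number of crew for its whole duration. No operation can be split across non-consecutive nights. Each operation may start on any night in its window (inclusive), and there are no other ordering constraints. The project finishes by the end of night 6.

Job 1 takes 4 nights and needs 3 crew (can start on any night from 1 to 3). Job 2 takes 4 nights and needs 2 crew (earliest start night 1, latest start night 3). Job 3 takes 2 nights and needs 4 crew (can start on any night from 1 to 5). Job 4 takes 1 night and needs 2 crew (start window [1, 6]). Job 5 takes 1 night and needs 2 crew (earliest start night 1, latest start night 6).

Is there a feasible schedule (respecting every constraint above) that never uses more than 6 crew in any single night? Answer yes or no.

yes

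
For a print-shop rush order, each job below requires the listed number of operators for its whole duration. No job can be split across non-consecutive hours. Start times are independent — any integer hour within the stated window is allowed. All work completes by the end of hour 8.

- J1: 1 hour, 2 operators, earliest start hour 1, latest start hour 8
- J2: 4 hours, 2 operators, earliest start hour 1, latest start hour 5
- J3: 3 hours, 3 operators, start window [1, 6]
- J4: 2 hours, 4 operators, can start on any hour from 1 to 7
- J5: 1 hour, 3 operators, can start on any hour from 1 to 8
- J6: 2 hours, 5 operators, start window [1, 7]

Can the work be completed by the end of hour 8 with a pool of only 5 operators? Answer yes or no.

no

The minimum achievable peak is 6; 5 < 6, so no feasible schedule stays within the cap.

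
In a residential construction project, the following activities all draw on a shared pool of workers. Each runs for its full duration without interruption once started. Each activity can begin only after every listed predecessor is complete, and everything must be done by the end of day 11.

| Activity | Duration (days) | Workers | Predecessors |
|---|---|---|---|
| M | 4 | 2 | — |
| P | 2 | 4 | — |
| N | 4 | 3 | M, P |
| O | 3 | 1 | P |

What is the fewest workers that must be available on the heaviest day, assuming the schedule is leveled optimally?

Early-start (M@1, P@1, N@5, O@3) gives peak 6: d1:6  d2:6  d3:3  d4:3  d5:4  d6:3  d7:3  d8:3  d9:0  d10:0  d11:0.
Shift P→5, N→7, O→7.
Schedule M@1, P@5, N@7, O@7: d1:2  d2:2  d3:2  d4:2  d5:4  d6:4  d7:4  d8:4  d9:4  d10:3  d11:0 — peak 4.

4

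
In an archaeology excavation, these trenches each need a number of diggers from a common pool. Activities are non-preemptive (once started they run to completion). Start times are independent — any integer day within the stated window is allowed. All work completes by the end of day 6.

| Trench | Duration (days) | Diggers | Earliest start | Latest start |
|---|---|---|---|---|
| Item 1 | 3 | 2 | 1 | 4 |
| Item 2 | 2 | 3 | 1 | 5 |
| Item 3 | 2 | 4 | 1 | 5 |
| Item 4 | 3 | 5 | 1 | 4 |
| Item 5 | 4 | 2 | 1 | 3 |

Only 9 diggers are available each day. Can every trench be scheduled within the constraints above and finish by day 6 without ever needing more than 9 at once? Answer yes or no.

Schedule Item 1@1, Item 2@5, Item 3@1, Item 4@4, Item 5@1: d1:8  d2:8  d3:4  d4:7  d5:8  d6:8 — peak 8 ≤ 9.

yes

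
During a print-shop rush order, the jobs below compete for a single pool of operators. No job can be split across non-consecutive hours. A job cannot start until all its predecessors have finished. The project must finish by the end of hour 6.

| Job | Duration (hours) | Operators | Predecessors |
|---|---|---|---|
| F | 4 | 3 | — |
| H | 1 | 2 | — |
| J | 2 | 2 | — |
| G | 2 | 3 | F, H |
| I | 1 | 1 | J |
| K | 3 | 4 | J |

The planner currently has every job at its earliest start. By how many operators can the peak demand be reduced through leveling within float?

1

Early-start peak: h1:7  h2:5  h3:8  h4:7  h5:7  h6:3 ⇒ 8.
Leveled (F@1, H@1, J@1, G@5, I@3, K@4): h1:7  h2:5  h3:4  h4:7  h5:7  h6:7 ⇒ 7.
Reduction 8 − 7 = 1.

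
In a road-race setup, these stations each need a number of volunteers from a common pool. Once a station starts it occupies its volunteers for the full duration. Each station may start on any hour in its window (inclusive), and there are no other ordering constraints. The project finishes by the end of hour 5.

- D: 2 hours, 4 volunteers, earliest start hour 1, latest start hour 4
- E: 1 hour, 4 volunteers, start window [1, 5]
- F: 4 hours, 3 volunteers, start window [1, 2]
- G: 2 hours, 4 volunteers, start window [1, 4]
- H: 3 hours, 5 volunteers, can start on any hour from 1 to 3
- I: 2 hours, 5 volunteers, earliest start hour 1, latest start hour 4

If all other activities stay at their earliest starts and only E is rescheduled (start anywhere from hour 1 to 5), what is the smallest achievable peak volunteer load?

21

E@1: h1:25  h2:21  h3:8  h4:3  h5:0 → peak 25
E@2: h1:21  h2:25  h3:8  h4:3  h5:0 → peak 25
E@3: h1:21  h2:21  h3:12  h4:3  h5:0 → peak 21
E@4: h1:21  h2:21  h3:8  h4:7  h5:0 → peak 21
E@5: h1:21  h2:21  h3:8  h4:3  h5:4 → peak 21
Best is E@3, peak 21.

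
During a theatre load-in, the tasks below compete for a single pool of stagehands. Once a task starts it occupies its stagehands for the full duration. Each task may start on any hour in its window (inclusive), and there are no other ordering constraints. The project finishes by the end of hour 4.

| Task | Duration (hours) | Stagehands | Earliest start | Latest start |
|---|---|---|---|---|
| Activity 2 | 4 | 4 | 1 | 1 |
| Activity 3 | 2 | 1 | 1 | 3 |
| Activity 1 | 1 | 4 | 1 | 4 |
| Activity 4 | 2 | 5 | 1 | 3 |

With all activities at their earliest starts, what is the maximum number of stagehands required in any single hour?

14

Early-start schedule: Activity 2@1, Activity 3@1, Activity 1@1, Activity 4@1.
Load per hour: hour 1: 14, hour 2: 10, hour 3: 4, hour 4: 4.
Peak is 14.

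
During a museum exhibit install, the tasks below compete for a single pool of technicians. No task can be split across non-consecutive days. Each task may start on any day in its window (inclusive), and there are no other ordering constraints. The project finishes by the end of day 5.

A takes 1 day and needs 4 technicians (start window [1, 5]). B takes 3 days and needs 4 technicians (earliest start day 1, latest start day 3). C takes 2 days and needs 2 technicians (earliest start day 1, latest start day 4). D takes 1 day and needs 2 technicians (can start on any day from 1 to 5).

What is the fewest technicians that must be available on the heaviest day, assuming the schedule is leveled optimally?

Early-start (A@1, B@1, C@1, D@1) gives peak 12: d1:12  d2:6  d3:4  d4:0  d5:0.
Shift B→2, D→3.
Schedule A@1, B@2, C@1, D@3: d1:6  d2:6  d3:6  d4:4  d5:0 — peak 6.

6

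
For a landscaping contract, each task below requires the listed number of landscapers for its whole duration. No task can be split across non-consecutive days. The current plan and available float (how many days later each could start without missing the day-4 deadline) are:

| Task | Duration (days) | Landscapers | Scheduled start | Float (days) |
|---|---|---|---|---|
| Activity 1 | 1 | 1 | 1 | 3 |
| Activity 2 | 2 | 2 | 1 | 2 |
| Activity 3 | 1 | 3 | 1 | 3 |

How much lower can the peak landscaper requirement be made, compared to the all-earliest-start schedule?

3

Early-start peak: d1:6  d2:2  d3:0  d4:0 ⇒ 6.
Leveled (Activity 1@1, Activity 2@1, Activity 3@3): d1:3  d2:2  d3:3  d4:0 ⇒ 3.
Reduction 6 − 3 = 3.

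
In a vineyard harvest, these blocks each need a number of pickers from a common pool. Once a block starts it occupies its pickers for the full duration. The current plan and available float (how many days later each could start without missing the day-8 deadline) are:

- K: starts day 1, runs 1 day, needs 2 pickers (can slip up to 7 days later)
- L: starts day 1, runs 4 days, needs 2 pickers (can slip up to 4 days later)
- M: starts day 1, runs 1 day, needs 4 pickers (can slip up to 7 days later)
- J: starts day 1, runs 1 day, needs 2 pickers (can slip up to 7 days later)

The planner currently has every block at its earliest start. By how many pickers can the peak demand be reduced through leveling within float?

6

Early-start peak: d1:10  d2:2  d3:2  d4:2  d5:0  d6:0  d7:0  d8:0 ⇒ 10.
Leveled (K@1, L@1, M@5, J@2): d1:4  d2:4  d3:2  d4:2  d5:4  d6:0  d7:0  d8:0 ⇒ 4.
Reduction 10 − 4 = 6.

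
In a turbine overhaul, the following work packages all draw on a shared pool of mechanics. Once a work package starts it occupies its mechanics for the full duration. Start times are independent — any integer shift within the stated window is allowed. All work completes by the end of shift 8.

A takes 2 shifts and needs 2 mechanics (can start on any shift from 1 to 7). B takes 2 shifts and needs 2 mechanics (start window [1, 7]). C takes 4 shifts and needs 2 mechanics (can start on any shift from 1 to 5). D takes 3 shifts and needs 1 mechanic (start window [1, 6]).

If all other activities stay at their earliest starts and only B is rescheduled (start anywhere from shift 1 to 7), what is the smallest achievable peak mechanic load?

5

B@1: s1:7  s2:7  s3:3  s4:2  s5:0  s6:0  s7:0  s8:0 → peak 7
B@2: s1:5  s2:7  s3:5  s4:2  s5:0  s6:0  s7:0  s8:0 → peak 7
B@3: s1:5  s2:5  s3:5  s4:4  s5:0  s6:0  s7:0  s8:0 → peak 5
B@4: s1:5  s2:5  s3:3  s4:4  s5:2  s6:0  s7:0  s8:0 → peak 5
B@5: s1:5  s2:5  s3:3  s4:2  s5:2  s6:2  s7:0  s8:0 → peak 5
B@6: s1:5  s2:5  s3:3  s4:2  s5:0  s6:2  s7:2  s8:0 → peak 5
B@7: s1:5  s2:5  s3:3  s4:2  s5:0  s6:0  s7:2  s8:2 → peak 5
Best is B@3, peak 5.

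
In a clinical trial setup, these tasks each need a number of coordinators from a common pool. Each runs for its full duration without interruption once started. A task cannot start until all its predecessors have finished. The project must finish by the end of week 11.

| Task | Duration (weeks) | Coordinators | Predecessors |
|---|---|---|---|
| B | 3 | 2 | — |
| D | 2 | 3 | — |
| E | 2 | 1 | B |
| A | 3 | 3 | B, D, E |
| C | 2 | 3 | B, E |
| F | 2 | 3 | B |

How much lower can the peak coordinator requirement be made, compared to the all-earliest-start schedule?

1

Early-start peak: w1:5  w2:5  w3:2  w4:4  w5:4  w6:6  w7:6  w8:3  w9:0  w10:0  w11:0 ⇒ 6.
Leveled (B@1, D@1, E@4, A@6, C@9, F@4): w1:5  w2:5  w3:2  w4:4  w5:4  w6:3  w7:3  w8:3  w9:3  w10:3  w11:0 ⇒ 5.
Reduction 6 − 5 = 1.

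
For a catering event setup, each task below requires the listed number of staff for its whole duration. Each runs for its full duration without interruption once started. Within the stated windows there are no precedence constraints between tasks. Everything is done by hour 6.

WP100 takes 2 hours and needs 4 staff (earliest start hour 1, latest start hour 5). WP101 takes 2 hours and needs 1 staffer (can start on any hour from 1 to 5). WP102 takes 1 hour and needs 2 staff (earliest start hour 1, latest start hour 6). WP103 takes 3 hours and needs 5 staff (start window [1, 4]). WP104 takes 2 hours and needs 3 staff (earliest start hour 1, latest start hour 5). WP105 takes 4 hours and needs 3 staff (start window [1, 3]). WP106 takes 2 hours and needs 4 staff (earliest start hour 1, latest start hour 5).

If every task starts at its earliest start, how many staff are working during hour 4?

At early start, hour 4 has: WP105.
Demand: 3 = 3.

3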